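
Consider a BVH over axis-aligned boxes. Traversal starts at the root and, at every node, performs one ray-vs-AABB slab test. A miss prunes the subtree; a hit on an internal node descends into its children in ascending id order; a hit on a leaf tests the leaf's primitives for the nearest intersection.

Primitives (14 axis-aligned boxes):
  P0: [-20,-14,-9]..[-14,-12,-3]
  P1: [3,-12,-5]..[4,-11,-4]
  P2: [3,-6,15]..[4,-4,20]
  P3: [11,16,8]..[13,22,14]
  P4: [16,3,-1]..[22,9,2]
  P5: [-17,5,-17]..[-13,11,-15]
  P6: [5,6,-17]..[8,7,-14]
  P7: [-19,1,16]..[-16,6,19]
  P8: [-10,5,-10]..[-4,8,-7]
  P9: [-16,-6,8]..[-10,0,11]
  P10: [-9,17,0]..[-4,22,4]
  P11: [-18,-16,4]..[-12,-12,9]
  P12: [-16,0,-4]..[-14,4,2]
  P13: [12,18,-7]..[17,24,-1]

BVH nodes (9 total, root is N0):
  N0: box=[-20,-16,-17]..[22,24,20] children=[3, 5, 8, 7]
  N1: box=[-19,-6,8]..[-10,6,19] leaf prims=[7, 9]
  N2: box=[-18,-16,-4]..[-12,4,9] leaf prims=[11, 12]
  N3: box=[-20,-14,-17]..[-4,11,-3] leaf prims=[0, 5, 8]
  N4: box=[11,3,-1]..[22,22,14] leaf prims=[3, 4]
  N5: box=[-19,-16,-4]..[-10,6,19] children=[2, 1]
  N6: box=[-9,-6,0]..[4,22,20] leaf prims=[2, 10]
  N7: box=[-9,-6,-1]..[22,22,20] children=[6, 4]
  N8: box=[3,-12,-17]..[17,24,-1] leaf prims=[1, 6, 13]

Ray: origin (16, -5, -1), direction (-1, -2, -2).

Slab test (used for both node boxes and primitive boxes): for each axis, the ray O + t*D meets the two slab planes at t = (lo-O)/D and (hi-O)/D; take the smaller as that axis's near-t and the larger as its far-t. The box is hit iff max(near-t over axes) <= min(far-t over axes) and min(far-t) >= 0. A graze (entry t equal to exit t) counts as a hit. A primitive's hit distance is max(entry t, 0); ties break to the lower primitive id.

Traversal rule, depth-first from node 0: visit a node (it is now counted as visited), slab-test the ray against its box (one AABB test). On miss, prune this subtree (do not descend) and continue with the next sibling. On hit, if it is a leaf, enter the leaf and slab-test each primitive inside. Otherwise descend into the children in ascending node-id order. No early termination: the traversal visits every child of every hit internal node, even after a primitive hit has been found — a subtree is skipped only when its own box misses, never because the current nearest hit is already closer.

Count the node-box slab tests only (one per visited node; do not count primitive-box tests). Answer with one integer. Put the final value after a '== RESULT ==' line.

Traverse from the root:
N0 x:[-6,36] y:[-29/2,11/2] z:[-21/2,8] -> hit [-6,11/2], descend [3, 5, 7, 8]
  N3 x:[20,36] y:[-8,9/2] z:[1,8] -> miss, prune
  N5 x:[26,35] y:[-11/2,11/2] z:[-10,3/2] -> miss, prune
  N7 x:[-6,25] y:[-27/2,1/2] z:[-21/2,0] -> hit [-6,0], descend [4, 6]
    N4 x:[-6,5] y:[-27/2,-4] z:[-15/2,0] -> miss, prune
    N6 x:[12,25] y:[-27/2,1/2] z:[-21/2,-1/2] -> miss, prune
  N8 x:[-1,13] y:[-29/2,7/2] z:[0,8] -> hit [0,7/2] leaf, test {P1(miss), P6(miss), P13(miss)}

Summary -> nodes [0, 3, 5, 7, 4, 6, 8]; box-tests=7; leaf-entries=1; first=miss

== RESULT ==
7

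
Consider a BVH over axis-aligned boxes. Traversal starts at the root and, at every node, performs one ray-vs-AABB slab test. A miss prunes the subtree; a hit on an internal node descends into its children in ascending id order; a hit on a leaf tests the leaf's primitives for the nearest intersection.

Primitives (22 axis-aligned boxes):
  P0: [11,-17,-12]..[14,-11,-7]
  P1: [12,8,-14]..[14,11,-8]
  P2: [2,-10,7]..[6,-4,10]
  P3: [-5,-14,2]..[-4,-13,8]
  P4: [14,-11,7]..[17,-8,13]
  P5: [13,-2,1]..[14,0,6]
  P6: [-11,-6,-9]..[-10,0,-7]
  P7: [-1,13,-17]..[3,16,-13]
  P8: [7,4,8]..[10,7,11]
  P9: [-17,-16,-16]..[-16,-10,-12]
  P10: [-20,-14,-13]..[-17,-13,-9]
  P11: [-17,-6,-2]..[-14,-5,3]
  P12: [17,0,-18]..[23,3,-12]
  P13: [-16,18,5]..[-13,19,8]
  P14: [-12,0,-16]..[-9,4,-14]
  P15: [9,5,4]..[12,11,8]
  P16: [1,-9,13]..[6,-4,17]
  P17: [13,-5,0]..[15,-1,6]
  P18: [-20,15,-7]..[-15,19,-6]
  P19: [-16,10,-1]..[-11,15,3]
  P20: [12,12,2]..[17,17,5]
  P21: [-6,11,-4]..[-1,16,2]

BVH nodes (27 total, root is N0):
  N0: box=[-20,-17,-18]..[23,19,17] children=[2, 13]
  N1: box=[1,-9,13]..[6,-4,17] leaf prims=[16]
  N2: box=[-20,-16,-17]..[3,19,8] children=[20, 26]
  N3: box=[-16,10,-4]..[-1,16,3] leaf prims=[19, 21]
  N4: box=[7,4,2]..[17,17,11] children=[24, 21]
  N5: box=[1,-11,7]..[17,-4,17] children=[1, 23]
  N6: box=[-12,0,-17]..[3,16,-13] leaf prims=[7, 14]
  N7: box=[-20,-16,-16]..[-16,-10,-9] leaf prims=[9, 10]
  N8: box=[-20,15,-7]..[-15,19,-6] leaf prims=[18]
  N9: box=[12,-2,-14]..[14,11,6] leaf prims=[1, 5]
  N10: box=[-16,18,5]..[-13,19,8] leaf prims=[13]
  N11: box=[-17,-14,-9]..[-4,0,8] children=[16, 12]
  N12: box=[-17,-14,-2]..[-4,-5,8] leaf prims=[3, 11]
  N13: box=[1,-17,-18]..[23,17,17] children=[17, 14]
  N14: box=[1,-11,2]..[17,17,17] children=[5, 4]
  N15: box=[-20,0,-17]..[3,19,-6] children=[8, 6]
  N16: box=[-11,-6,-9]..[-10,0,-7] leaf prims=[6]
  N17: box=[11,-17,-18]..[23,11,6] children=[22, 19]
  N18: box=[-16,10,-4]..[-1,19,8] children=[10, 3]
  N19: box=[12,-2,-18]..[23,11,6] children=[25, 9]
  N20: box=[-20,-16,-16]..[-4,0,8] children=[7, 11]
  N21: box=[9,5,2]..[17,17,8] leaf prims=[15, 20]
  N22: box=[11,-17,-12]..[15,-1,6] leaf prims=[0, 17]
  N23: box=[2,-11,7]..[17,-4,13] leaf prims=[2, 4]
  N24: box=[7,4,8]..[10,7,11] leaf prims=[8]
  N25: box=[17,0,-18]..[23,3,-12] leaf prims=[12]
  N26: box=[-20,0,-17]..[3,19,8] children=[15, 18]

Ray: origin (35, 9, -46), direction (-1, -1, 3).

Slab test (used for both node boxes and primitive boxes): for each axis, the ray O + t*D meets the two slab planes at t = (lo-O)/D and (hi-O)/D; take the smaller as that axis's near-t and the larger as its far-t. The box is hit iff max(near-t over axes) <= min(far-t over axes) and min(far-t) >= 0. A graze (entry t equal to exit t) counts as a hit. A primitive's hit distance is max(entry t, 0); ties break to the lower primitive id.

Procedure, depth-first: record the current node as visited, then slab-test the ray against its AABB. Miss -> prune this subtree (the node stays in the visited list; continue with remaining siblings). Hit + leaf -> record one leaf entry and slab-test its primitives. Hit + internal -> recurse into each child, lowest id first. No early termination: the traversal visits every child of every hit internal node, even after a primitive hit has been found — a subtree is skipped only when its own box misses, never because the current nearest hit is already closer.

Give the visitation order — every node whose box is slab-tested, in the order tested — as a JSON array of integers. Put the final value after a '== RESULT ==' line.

Walk:
N0 x:[12,55] y:[-10,26] z:[28/3,21] -> hit [12,21], descend [2, 13]
  N2 x:[32,55] y:[-10,25] z:[29/3,18] -> miss, prune
  N13 x:[12,34] y:[-8,26] z:[28/3,21] -> hit [12,21], descend [14, 17]
    N14 x:[18,34] y:[-8,20] z:[16,21] -> hit [18,20], descend [4, 5]
      N4 x:[18,28] y:[-8,5] z:[16,19] -> miss, prune
      N5 x:[18,34] y:[13,20] z:[53/3,21] -> hit [18,20], descend [1, 23]
        N1 x:[29,34] y:[13,18] z:[59/3,21] -> miss, prune
        N23 x:[18,33] y:[13,20] z:[53/3,59/3] -> hit [18,59/3] leaf, test {P2(miss), P4@t=18}
    N17 x:[12,24] y:[-2,26] z:[28/3,52/3] -> hit [12,52/3], descend [19, 22]
      N19 x:[12,23] y:[-2,11] z:[28/3,52/3] -> miss, prune
      N22 x:[20,24] y:[10,26] z:[34/3,52/3] -> miss, prune

11 AABB tests over nodes [0, 2, 13, 14, 4, 5, 1, 23, 17, 19, 22]; 1 leaf entered; closest P4.

== RESULT ==
[0, 2, 13, 14, 4, 5, 1, 23, 17, 19, 22]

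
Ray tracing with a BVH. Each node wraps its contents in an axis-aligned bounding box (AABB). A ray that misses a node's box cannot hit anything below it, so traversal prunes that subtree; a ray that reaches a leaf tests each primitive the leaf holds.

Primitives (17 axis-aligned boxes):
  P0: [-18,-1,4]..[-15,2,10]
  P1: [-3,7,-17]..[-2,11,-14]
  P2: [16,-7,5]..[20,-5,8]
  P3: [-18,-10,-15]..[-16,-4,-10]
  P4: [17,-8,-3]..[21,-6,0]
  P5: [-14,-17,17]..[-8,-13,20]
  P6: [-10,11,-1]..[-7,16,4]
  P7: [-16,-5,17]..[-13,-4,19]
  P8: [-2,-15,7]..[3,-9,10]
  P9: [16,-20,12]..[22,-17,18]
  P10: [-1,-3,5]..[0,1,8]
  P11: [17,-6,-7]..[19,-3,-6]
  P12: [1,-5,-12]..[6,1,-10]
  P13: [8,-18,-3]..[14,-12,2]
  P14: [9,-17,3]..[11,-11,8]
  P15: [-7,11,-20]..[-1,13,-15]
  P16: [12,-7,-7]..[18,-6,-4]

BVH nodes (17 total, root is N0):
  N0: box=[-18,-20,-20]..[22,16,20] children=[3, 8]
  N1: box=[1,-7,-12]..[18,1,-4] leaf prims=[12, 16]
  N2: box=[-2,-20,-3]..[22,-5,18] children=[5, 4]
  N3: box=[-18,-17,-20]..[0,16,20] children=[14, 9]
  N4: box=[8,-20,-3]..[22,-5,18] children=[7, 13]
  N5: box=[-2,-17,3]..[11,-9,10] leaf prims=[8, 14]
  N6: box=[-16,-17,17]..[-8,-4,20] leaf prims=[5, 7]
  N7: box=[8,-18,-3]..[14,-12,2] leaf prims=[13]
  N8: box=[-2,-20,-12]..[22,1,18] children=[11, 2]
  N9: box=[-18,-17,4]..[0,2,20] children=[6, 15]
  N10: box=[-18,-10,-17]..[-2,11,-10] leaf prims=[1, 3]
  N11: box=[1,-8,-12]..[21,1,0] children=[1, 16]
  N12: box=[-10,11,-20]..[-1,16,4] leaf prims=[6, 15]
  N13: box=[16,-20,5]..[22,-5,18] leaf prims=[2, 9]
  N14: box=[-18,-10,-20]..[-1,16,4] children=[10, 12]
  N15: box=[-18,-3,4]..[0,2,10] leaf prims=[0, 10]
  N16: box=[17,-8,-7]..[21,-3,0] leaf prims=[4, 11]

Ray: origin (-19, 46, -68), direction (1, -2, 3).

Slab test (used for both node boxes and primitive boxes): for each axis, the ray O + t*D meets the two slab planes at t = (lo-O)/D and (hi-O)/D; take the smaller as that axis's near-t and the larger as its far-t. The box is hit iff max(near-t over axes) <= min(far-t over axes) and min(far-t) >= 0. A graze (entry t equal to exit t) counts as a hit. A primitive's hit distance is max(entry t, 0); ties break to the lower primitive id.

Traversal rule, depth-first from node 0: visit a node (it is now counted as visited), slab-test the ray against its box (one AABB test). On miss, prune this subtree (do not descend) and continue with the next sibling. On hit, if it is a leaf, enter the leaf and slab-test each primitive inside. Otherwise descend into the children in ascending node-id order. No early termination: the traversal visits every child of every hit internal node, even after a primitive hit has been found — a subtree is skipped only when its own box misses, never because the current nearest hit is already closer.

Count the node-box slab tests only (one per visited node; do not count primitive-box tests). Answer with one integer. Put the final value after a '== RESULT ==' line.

Trace the traversal:
N0 x:[1,41] y:[15,33] z:[16,88/3] -> hit [16,88/3], descend [3, 8]
  N3 x:[1,19] y:[15,63/2] z:[16,88/3] -> hit [16,19], descend [9, 14]
    N9 x:[1,19] y:[22,63/2] z:[24,88/3] -> miss, prune
    N14 x:[1,18] y:[15,28] z:[16,24] -> hit [16,18], descend [10, 12]
      N10 x:[1,17] y:[35/2,28] z:[17,58/3] -> miss, prune
      N12 x:[9,18] y:[15,35/2] z:[16,24] -> hit [16,35/2] leaf, test {P6(miss), P15@t=33/2}
  N8 x:[17,41] y:[45/2,33] z:[56/3,86/3] -> hit [45/2,86/3], descend [2, 11]
    N2 x:[17,41] y:[51/2,33] z:[65/3,86/3] -> hit [51/2,86/3], descend [4, 5]
      N4 x:[27,41] y:[51/2,33] z:[65/3,86/3] -> hit [27,86/3], descend [7, 13]
        N7 x:[27,33] y:[29,32] z:[65/3,70/3] -> miss, prune
        N13 x:[35,41] y:[51/2,33] z:[73/3,86/3] -> miss, prune
      N5 x:[17,30] y:[55/2,63/2] z:[71/3,26] -> miss, prune
    N11 x:[20,40] y:[45/2,27] z:[56/3,68/3] -> hit [45/2,68/3], descend [1, 16]
      N1 x:[20,37] y:[45/2,53/2] z:[56/3,64/3] -> miss, prune
      N16 x:[36,40] y:[49/2,27] z:[61/3,68/3] -> miss, prune

order=[0, 3, 9, 14, 10, 12, 8, 2, 4, 7, 13, 5, 11, 1, 16]  |boxes|=15  |leaves|=1  hit=P15

== RESULT ==
15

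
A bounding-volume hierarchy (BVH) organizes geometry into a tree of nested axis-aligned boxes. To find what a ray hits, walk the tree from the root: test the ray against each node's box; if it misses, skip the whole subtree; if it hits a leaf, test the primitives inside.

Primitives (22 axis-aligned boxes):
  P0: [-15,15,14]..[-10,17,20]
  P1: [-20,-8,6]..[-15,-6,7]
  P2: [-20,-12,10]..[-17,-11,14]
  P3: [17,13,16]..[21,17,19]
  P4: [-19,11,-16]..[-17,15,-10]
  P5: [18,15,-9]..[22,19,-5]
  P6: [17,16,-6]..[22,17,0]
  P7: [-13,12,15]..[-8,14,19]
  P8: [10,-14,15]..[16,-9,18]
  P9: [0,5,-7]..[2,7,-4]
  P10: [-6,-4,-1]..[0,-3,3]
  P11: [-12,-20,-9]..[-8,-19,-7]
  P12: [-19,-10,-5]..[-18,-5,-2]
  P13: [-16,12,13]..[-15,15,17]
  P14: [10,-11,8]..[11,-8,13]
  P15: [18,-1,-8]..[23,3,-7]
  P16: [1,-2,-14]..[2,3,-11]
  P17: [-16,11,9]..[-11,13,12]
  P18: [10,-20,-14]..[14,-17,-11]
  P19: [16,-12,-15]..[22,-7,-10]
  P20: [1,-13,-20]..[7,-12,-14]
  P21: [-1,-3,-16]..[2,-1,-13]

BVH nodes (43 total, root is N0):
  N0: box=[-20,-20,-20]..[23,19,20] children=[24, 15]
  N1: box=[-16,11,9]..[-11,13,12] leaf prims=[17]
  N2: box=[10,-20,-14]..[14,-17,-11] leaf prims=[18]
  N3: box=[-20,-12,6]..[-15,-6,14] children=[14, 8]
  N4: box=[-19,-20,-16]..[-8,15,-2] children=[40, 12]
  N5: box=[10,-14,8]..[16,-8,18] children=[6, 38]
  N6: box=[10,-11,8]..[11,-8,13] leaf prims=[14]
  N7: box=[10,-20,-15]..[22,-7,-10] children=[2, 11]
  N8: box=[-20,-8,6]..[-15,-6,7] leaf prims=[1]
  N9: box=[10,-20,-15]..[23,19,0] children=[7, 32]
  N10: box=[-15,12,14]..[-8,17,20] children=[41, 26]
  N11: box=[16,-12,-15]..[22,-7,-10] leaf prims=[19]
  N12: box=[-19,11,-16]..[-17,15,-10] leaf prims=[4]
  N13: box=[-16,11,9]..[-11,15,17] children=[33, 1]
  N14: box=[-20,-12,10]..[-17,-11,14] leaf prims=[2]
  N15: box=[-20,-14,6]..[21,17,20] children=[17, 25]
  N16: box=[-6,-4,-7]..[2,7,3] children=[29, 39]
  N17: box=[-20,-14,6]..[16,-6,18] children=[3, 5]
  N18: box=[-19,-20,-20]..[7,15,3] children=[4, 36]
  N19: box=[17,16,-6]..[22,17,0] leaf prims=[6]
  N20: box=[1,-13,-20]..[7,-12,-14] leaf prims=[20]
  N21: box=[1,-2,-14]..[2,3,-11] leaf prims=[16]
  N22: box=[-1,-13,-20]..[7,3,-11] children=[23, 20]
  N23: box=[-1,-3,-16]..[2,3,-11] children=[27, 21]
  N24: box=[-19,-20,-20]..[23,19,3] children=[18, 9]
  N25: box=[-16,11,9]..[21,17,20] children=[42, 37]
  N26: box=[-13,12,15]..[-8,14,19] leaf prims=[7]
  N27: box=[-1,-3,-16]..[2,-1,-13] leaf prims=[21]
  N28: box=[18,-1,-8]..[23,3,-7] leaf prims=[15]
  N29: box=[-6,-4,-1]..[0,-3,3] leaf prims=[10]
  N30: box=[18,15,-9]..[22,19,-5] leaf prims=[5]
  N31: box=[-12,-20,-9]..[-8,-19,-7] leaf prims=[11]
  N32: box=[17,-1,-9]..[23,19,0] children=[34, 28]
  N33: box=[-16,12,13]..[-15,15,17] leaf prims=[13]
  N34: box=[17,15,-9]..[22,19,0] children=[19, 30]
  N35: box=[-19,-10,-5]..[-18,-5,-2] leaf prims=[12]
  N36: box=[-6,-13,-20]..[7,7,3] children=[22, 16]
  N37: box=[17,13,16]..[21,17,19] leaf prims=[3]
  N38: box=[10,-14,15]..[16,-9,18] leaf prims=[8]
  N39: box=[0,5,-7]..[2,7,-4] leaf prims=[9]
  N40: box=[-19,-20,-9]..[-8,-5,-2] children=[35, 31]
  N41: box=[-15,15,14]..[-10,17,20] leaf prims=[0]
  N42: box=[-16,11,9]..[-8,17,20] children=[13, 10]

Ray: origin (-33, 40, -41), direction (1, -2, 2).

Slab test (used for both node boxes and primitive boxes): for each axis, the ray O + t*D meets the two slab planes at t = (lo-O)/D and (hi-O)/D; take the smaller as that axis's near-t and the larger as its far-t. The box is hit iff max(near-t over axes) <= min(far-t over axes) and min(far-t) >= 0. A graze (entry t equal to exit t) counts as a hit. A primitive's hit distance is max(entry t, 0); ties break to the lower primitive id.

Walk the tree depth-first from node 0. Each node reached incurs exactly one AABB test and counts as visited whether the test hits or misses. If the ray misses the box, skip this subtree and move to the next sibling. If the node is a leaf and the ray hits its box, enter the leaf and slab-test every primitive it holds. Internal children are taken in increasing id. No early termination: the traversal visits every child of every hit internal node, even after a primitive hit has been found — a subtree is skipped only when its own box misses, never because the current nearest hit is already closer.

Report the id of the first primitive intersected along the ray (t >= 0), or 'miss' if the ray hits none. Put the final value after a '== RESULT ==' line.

Walk:
N0 x:[13,56] y:[21/2,30] z:[21/2,61/2] -> hit [13,30], descend [15, 24]
  N15 x:[13,54] y:[23/2,27] z:[47/2,61/2] -> hit [47/2,27], descend [17, 25]
    N17 x:[13,49] y:[23,27] z:[47/2,59/2] -> hit [47/2,27], descend [3, 5]
      N3 x:[13,18] y:[23,26] z:[47/2,55/2] -> miss, prune
      N5 x:[43,49] y:[24,27] z:[49/2,59/2] -> miss, prune
    N25 x:[17,54] y:[23/2,29/2] z:[25,61/2] -> miss, prune
  N24 x:[14,56] y:[21/2,30] z:[21/2,22] -> hit [14,22], descend [9, 18]
    N9 x:[43,56] y:[21/2,30] z:[13,41/2] -> miss, prune
    N18 x:[14,40] y:[25/2,30] z:[21/2,22] -> hit [14,22], descend [4, 36]
      N4 x:[14,25] y:[25/2,30] z:[25/2,39/2] -> hit [14,39/2], descend [12, 40]
        N12 x:[14,16] y:[25/2,29/2] z:[25/2,31/2] -> hit [14,29/2] leaf, test {P4@t=14}
        N40 x:[14,25] y:[45/2,30] z:[16,39/2] -> miss, prune
      N36 x:[27,40] y:[33/2,53/2] z:[21/2,22] -> miss, prune

Visited [0, 15, 17, 3, 5, 25, 24, 9, 18, 4, 12, 40, 36]. Tests: 13 box, 1 leaf. Nearest: P4.

== RESULT ==
4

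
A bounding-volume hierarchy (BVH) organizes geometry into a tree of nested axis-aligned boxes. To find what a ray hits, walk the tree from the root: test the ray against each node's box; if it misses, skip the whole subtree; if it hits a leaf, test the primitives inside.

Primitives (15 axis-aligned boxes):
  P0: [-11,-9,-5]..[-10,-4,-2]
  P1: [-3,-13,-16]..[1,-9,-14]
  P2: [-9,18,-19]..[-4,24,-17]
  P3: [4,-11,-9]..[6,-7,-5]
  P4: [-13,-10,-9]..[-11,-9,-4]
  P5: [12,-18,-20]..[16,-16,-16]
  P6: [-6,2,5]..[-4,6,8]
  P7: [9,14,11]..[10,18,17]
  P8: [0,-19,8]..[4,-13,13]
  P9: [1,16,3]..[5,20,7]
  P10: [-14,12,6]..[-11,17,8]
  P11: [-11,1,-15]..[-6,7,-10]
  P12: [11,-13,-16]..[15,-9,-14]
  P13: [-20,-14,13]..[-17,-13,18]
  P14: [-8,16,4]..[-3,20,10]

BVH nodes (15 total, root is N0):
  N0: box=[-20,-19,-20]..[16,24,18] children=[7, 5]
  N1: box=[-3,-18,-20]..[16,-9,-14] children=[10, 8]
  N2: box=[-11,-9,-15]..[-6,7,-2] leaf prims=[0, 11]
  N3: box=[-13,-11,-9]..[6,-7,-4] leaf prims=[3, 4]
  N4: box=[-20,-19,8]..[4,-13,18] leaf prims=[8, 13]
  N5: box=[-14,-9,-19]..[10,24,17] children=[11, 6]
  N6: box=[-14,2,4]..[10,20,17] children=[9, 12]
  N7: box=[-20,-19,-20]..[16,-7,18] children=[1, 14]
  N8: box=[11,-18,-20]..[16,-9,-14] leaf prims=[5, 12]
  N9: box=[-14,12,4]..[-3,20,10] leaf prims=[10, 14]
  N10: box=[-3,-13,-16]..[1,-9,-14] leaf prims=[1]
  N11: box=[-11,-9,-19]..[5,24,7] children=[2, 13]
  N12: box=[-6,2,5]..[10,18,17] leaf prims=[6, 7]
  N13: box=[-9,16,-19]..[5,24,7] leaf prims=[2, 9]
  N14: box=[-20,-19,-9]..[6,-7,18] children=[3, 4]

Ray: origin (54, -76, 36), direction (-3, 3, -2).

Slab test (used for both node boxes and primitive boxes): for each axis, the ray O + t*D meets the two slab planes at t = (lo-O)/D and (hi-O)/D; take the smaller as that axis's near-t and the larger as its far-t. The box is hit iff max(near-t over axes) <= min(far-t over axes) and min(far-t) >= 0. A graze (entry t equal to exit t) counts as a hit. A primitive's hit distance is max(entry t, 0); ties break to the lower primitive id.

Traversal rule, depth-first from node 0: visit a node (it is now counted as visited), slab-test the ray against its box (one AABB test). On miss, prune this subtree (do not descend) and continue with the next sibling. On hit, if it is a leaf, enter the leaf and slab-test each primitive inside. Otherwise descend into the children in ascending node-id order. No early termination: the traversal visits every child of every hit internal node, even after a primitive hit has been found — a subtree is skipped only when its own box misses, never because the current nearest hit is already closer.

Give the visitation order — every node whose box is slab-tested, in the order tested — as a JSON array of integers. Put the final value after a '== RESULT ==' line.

Walk:
N0 x:[38/3,74/3] y:[19,100/3] z:[9,28] -> hit [19,74/3], descend [5, 7]
  N5 x:[44/3,68/3] y:[67/3,100/3] z:[19/2,55/2] -> hit [67/3,68/3], descend [6, 11]
    N6 x:[44/3,68/3] y:[26,32] z:[19/2,16] -> miss, prune
    N11 x:[49/3,65/3] y:[67/3,100/3] z:[29/2,55/2] -> miss, prune
  N7 x:[38/3,74/3] y:[19,23] z:[9,28] -> hit [19,23], descend [1, 14]
    N1 x:[38/3,19] y:[58/3,67/3] z:[25,28] -> miss, prune
    N14 x:[16,74/3] y:[19,23] z:[9,45/2] -> hit [19,45/2], descend [3, 4]
      N3 x:[16,67/3] y:[65/3,23] z:[20,45/2] -> hit [65/3,67/3] leaf, test {P3(miss), P4@t=22}
      N4 x:[50/3,74/3] y:[19,21] z:[9,14] -> miss, prune

Summary -> nodes [0, 5, 6, 11, 7, 1, 14, 3, 4]; box-tests=9; leaf-entries=1; first=P4

== RESULT ==
[0, 5, 6, 11, 7, 1, 14, 3, 4]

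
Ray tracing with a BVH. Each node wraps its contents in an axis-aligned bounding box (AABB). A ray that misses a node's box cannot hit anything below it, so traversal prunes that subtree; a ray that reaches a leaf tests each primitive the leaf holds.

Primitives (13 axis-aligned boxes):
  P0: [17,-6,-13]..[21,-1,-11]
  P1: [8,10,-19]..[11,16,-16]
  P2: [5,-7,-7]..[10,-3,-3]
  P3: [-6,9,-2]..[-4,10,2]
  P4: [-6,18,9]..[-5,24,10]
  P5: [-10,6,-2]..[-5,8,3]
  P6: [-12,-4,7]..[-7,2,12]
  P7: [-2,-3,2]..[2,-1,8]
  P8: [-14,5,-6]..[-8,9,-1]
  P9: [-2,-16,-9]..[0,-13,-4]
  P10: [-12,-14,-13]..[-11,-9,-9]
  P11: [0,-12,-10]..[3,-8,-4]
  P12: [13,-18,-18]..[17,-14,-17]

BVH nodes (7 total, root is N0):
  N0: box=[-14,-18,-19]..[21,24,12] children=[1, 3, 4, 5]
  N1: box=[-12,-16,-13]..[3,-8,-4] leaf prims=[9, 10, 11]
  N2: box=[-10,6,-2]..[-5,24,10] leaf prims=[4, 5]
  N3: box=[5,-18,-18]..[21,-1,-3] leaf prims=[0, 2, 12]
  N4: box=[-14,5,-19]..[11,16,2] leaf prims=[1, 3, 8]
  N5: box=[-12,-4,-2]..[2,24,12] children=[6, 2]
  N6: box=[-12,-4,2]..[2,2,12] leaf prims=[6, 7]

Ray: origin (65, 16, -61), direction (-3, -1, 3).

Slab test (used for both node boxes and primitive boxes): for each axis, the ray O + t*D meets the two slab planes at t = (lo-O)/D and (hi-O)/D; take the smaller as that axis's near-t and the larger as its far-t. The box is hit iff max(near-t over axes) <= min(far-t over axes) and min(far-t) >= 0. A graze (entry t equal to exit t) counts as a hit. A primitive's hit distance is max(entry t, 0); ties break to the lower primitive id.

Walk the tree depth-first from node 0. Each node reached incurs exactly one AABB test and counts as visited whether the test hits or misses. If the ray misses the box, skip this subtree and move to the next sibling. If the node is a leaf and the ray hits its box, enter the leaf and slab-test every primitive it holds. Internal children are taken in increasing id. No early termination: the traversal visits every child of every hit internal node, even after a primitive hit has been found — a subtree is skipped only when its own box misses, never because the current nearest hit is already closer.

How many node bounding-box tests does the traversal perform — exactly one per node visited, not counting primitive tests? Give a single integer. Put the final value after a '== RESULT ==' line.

Trace the traversal:
N0 x:[44/3,79/3] y:[-8,34] z:[14,73/3] -> hit [44/3,73/3], descend [1, 3, 4, 5]
  N1 x:[62/3,77/3] y:[24,32] z:[16,19] -> miss, prune
  N3 x:[44/3,20] y:[17,34] z:[43/3,58/3] -> hit [17,58/3] leaf, test {P0(miss), P2@t=19, P12(miss)}
  N4 x:[18,79/3] y:[0,11] z:[14,21] -> miss, prune
  N5 x:[21,77/3] y:[-8,20] z:[59/3,73/3] -> miss, prune

5 AABB tests over nodes [0, 1, 3, 4, 5]; 1 leaf entered; closest P2.

== RESULT ==
5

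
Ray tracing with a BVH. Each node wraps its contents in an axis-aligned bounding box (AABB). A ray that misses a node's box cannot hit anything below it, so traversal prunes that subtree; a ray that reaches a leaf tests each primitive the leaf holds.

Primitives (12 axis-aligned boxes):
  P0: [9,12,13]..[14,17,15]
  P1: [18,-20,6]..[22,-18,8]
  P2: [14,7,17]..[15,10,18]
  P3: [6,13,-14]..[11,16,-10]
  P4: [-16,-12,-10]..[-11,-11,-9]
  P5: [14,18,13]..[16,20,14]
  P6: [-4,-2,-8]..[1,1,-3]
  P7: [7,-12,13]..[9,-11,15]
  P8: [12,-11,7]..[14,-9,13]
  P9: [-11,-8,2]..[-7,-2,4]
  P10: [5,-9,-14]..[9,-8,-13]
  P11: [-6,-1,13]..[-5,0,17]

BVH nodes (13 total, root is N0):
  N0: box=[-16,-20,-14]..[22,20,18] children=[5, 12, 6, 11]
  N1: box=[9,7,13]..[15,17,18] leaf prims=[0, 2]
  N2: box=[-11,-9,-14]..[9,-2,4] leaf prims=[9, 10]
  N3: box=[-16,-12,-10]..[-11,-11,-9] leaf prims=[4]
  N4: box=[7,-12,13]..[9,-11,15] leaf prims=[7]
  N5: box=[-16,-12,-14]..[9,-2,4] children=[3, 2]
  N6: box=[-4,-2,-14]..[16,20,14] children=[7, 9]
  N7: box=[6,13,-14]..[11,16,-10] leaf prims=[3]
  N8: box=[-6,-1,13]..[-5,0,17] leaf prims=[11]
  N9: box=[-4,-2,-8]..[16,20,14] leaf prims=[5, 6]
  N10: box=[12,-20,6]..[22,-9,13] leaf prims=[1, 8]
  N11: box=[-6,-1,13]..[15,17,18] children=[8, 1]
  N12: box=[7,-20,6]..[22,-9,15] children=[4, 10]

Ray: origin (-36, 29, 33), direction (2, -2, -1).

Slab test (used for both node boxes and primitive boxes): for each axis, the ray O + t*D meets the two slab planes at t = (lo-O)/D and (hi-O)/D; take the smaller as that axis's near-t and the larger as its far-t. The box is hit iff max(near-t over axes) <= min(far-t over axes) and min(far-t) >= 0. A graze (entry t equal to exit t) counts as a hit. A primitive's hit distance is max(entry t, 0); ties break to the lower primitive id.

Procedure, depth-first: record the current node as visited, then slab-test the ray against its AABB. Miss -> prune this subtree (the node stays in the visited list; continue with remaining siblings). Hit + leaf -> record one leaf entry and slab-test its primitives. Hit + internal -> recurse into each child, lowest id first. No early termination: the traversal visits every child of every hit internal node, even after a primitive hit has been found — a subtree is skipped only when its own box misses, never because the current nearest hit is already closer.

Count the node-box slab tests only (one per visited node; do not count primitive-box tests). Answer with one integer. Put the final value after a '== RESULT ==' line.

Walk:
N0 x:[10,29] y:[9/2,49/2] z:[15,47] -> hit [15,49/2], descend [5, 6, 11, 12]
  N5 x:[10,45/2] y:[31/2,41/2] z:[29,47] -> miss, prune
  N6 x:[16,26] y:[9/2,31/2] z:[19,47] -> miss, prune
  N11 x:[15,51/2] y:[6,15] z:[15,20] -> hit [15,15], descend [1, 8]
    N1 x:[45/2,51/2] y:[6,11] z:[15,20] -> miss, prune
    N8 x:[15,31/2] y:[29/2,15] z:[16,20] -> miss, prune
  N12 x:[43/2,29] y:[19,49/2] z:[18,27] -> hit [43/2,49/2], descend [4, 10]
    N4 x:[43/2,45/2] y:[20,41/2] z:[18,20] -> miss, prune
    N10 x:[24,29] y:[19,49/2] z:[20,27] -> hit [24,49/2] leaf, test {P1(miss), P8(miss)}

9 AABB tests over nodes [0, 5, 6, 11, 1, 8, 12, 4, 10]; 1 leaf entered; closest miss.

== RESULT ==
9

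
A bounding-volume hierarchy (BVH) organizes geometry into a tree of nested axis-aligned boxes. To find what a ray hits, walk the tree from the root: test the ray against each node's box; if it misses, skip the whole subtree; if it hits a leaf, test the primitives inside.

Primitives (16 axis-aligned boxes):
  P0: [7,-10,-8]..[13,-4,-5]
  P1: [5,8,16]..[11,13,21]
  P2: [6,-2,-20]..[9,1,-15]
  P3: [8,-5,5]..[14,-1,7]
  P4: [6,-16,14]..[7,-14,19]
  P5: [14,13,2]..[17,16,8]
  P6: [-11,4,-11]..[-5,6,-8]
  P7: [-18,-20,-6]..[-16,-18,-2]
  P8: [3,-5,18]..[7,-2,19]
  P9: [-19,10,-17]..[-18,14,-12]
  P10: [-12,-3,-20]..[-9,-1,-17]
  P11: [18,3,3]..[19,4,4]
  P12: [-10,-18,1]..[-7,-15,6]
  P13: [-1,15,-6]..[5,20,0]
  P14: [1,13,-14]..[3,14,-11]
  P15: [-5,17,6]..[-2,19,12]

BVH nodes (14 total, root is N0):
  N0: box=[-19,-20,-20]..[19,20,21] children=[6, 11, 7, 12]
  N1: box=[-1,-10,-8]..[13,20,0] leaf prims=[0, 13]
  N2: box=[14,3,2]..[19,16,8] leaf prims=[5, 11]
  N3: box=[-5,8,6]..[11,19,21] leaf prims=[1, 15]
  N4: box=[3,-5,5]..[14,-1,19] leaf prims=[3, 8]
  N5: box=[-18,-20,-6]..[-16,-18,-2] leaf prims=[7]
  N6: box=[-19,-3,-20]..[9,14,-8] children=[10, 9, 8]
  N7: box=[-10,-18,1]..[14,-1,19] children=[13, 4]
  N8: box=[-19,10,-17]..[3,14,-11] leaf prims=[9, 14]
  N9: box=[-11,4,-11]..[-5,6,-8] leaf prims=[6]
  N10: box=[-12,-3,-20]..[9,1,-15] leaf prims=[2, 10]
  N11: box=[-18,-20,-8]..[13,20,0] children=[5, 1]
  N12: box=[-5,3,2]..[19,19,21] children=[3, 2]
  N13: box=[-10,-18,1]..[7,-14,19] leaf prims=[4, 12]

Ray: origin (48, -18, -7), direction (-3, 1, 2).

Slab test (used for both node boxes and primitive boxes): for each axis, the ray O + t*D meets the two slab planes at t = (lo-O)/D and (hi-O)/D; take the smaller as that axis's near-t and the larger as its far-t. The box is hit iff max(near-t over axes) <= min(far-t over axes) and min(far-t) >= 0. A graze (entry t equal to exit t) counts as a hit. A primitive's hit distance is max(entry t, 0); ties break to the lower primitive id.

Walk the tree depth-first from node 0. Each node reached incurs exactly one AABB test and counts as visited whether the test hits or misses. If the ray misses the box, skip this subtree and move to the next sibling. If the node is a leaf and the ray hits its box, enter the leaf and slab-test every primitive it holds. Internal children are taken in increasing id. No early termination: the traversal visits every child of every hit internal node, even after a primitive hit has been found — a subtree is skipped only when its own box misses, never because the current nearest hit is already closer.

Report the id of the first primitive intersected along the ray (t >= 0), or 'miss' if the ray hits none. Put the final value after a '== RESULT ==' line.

Traverse from the root:
N0 x:[29/3,67/3] y:[-2,38] z:[-13/2,14] -> hit [29/3,14], descend [6, 7, 11, 12]
  N6 x:[13,67/3] y:[15,32] z:[-13/2,-1/2] -> miss, prune
  N7 x:[34/3,58/3] y:[0,17] z:[4,13] -> hit [34/3,13], descend [4, 13]
    N4 x:[34/3,15] y:[13,17] z:[6,13] -> hit [13,13] leaf, test {P3(miss), P8(miss)}
    N13 x:[41/3,58/3] y:[0,4] z:[4,13] -> miss, prune
  N11 x:[35/3,22] y:[-2,38] z:[-1/2,7/2] -> miss, prune
  N12 x:[29/3,53/3] y:[21,37] z:[9/2,14] -> miss, prune

order=[0, 6, 7, 4, 13, 11, 12]  |boxes|=7  |leaves|=1  hit=miss

== RESULT ==
miss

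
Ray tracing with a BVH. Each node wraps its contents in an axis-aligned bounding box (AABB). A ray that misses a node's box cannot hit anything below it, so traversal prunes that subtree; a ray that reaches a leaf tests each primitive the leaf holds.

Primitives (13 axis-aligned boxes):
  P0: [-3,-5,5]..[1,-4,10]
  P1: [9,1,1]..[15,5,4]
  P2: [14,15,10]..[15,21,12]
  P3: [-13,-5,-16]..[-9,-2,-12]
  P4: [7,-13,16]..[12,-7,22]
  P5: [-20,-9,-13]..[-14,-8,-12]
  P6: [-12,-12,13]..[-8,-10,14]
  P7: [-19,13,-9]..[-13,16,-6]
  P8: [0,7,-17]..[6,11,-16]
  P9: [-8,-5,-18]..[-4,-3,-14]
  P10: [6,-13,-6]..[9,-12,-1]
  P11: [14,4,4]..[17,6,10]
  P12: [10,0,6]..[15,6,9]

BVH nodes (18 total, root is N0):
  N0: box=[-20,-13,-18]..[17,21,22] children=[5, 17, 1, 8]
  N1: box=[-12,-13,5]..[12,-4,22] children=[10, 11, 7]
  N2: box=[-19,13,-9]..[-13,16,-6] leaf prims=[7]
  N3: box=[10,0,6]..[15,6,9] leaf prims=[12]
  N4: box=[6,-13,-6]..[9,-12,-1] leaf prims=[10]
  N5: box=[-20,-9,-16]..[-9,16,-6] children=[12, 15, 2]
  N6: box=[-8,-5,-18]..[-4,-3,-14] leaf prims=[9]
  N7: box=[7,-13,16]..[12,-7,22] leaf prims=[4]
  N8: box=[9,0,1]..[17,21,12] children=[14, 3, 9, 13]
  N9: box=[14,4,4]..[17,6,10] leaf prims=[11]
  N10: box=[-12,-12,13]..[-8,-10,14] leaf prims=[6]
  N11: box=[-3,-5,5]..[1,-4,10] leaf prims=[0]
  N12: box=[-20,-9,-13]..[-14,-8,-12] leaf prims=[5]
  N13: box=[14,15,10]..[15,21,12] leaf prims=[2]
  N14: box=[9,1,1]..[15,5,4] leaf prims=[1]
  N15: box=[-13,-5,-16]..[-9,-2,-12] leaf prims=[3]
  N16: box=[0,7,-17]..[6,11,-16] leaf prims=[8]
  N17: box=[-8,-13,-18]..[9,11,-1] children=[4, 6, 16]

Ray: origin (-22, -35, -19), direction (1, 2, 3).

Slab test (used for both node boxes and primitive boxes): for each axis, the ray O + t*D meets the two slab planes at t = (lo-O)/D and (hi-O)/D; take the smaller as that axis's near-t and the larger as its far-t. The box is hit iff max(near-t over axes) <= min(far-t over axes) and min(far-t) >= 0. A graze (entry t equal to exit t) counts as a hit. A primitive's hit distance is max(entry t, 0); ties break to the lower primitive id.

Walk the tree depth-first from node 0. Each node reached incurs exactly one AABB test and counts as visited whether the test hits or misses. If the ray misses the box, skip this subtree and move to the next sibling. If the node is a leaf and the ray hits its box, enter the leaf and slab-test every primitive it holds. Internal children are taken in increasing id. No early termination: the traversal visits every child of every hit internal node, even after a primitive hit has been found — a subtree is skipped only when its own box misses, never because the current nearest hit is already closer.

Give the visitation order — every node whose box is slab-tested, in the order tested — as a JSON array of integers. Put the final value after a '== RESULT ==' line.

Trace the traversal:
N0 x:[2,39] y:[11,28] z:[1/3,41/3] -> hit [11,41/3], descend [1, 5, 8, 17]
  N1 x:[10,34] y:[11,31/2] z:[8,41/3] -> hit [11,41/3], descend [7, 10, 11]
    N7 x:[29,34] y:[11,14] z:[35/3,41/3] -> miss, prune
    N10 x:[10,14] y:[23/2,25/2] z:[32/3,11] -> miss, prune
    N11 x:[19,23] y:[15,31/2] z:[8,29/3] -> miss, prune
  N5 x:[2,13] y:[13,51/2] z:[1,13/3] -> miss, prune
  N8 x:[31,39] y:[35/2,28] z:[20/3,31/3] -> miss, prune
  N17 x:[14,31] y:[11,23] z:[1/3,6] -> miss, prune

8 AABB tests over nodes [0, 1, 7, 10, 11, 5, 8, 17]; 0 leaves entered; closest miss.

== RESULT ==
[0, 1, 7, 10, 11, 5, 8, 17]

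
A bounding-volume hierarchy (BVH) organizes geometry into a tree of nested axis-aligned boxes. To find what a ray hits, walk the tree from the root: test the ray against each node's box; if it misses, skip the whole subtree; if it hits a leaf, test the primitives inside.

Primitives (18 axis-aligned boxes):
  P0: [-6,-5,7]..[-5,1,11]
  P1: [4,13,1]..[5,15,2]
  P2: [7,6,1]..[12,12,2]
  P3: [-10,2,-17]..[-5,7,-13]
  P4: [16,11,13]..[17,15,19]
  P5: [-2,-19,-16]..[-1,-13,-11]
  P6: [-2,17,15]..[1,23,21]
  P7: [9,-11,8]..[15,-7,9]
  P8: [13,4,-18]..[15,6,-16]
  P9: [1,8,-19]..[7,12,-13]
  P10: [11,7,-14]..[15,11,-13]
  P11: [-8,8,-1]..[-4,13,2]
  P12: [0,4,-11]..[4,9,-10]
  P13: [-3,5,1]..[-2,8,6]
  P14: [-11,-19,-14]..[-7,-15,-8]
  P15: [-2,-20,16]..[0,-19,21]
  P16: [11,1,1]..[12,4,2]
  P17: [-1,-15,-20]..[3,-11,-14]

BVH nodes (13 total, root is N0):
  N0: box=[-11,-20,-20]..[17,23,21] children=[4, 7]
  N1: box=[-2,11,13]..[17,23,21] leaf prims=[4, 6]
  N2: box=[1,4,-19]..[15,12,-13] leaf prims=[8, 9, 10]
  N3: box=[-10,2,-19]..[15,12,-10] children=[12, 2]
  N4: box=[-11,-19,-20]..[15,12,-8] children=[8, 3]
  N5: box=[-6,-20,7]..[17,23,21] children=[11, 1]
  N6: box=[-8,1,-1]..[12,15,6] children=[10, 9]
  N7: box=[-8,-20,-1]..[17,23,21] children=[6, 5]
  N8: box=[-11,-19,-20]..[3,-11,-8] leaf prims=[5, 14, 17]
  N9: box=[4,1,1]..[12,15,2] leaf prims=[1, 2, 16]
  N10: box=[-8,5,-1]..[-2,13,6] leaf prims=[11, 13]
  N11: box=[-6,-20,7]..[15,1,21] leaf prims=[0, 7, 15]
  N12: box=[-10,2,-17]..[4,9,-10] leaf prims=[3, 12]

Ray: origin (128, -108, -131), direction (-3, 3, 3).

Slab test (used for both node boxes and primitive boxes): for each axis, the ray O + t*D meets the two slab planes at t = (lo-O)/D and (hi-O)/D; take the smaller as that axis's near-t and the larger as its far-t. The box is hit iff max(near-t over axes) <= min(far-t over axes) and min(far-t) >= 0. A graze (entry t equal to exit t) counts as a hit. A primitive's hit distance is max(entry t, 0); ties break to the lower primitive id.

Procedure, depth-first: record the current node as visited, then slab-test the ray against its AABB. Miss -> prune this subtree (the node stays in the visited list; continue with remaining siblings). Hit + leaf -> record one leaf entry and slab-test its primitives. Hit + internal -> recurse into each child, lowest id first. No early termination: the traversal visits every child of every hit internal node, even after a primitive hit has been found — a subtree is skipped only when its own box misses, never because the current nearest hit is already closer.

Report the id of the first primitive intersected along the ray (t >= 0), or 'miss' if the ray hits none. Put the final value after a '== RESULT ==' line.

Trace the traversal:
N0 x:[37,139/3] y:[88/3,131/3] z:[37,152/3] -> hit [37,131/3], descend [4, 7]
  N4 x:[113/3,139/3] y:[89/3,40] z:[37,41] -> hit [113/3,40], descend [3, 8]
    N3 x:[113/3,46] y:[110/3,40] z:[112/3,121/3] -> hit [113/3,40], descend [2, 12]
      N2 x:[113/3,127/3] y:[112/3,40] z:[112/3,118/3] -> hit [113/3,118/3] leaf, test {P8@t=113/3, P9(miss), P10@t=39}
      N12 x:[124/3,46] y:[110/3,39] z:[38,121/3] -> miss, prune
    N8 x:[125/3,139/3] y:[89/3,97/3] z:[37,41] -> miss, prune
  N7 x:[37,136/3] y:[88/3,131/3] z:[130/3,152/3] -> hit [130/3,131/3], descend [5, 6]
    N5 x:[37,134/3] y:[88/3,131/3] z:[46,152/3] -> miss, prune
    N6 x:[116/3,136/3] y:[109/3,41] z:[130/3,137/3] -> miss, prune

Visited [0, 4, 3, 2, 12, 8, 7, 5, 6]. Tests: 9 box, 1 leaf. Nearest: P8.

== RESULT ==
8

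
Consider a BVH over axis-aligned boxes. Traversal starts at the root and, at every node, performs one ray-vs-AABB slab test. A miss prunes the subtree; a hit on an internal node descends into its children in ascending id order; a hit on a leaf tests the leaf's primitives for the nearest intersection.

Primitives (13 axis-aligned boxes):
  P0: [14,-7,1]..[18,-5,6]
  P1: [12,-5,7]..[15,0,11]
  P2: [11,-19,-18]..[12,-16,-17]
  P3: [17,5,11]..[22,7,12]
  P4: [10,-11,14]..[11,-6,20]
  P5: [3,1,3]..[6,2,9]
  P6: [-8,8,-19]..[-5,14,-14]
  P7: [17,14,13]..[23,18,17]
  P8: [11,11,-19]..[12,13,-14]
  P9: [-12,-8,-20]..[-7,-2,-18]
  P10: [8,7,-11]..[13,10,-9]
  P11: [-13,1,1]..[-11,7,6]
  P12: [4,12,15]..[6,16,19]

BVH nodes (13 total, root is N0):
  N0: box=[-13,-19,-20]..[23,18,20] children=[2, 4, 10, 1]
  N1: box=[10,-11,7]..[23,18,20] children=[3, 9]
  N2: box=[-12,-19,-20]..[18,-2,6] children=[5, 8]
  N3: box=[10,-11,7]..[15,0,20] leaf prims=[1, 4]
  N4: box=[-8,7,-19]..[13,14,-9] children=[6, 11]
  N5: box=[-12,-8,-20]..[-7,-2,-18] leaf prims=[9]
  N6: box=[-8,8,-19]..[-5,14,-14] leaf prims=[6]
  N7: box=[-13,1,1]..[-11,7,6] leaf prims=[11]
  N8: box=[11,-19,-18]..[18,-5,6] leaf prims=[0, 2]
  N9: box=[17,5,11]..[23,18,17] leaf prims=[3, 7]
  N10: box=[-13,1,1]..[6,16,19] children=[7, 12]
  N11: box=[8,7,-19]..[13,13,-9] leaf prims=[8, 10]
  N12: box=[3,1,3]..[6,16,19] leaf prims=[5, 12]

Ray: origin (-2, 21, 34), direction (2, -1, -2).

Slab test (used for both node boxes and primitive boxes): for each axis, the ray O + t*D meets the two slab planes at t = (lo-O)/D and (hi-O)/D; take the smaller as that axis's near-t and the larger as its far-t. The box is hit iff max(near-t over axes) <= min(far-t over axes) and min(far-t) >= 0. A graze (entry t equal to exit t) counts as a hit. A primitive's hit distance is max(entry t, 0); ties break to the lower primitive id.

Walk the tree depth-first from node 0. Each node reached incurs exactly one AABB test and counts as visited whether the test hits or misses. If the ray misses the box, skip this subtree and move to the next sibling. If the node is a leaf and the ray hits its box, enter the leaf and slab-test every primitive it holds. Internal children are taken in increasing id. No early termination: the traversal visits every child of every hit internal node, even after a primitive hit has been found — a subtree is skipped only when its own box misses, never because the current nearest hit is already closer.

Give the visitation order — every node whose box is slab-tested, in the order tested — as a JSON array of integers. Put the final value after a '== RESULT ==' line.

Traverse from the root:
N0 x:[-11/2,25/2] y:[3,40] z:[7,27] -> hit [7,25/2], descend [1, 2, 4, 10]
  N1 x:[6,25/2] y:[3,32] z:[7,27/2] -> hit [7,25/2], descend [3, 9]
    N3 x:[6,17/2] y:[21,32] z:[7,27/2] -> miss, prune
    N9 x:[19/2,25/2] y:[3,16] z:[17/2,23/2] -> hit [19/2,23/2] leaf, test {P3(miss), P7(miss)}
  N2 x:[-5,10] y:[23,40] z:[14,27] -> miss, prune
  N4 x:[-3,15/2] y:[7,14] z:[43/2,53/2] -> miss, prune
  N10 x:[-11/2,4] y:[5,20] z:[15/2,33/2] -> miss, prune

Summary -> nodes [0, 1, 3, 9, 2, 4, 10]; box-tests=7; leaf-entries=1; first=miss

== RESULT ==
[0, 1, 3, 9, 2, 4, 10]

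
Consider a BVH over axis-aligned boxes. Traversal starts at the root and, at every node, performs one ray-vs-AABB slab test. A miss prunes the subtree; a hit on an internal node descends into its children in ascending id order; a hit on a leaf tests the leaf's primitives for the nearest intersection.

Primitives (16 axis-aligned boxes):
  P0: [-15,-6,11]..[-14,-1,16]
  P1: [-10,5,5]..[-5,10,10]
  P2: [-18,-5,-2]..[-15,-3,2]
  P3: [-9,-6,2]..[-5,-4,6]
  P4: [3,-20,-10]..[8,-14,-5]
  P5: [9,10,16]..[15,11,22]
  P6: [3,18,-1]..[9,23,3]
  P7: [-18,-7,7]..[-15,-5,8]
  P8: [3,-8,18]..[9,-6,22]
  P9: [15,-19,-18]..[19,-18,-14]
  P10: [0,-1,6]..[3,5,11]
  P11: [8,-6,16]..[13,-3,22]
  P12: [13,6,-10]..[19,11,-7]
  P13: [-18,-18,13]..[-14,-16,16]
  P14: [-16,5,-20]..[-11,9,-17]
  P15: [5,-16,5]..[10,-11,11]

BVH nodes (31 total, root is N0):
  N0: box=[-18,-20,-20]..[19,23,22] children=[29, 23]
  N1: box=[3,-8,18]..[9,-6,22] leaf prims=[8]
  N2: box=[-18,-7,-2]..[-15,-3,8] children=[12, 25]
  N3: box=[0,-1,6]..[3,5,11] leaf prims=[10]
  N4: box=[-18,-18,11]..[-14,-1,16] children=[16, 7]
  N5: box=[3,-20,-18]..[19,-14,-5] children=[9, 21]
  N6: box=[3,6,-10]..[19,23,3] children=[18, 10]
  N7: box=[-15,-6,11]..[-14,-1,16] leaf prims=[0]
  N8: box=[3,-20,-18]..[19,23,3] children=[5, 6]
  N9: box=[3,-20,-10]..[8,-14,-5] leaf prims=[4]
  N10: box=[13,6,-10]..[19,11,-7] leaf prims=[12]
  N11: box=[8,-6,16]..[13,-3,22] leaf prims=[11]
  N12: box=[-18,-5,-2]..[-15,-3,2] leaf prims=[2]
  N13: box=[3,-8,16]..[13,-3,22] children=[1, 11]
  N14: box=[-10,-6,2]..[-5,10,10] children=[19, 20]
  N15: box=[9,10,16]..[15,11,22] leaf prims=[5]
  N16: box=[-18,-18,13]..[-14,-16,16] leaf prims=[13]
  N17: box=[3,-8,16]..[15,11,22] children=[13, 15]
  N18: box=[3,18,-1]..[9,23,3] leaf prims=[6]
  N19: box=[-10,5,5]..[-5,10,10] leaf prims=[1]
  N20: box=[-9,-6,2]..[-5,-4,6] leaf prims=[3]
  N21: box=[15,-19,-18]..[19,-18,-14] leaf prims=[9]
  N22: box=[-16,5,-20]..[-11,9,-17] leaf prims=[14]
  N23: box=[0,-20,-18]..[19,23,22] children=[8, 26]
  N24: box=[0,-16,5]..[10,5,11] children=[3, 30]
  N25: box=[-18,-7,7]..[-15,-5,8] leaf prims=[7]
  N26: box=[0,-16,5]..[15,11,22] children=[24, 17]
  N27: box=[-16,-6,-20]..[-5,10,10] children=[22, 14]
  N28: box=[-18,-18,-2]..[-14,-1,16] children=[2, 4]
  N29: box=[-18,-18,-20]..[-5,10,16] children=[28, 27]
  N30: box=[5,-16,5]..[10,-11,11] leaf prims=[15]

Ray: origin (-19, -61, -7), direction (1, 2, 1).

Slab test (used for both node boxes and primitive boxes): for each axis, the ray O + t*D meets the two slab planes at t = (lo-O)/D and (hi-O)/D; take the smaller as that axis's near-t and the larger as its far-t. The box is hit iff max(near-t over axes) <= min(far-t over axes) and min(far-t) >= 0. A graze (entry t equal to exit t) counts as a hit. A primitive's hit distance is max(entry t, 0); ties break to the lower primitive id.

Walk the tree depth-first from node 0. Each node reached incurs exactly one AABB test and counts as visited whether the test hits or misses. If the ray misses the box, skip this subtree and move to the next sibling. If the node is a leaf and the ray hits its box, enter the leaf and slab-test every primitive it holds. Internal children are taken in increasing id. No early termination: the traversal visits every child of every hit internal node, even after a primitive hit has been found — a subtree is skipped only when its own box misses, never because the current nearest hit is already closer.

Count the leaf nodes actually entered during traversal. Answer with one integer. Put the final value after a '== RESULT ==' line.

Walk:
N0 x:[1,38] y:[41/2,42] z:[-13,29] -> hit [41/2,29], descend [23, 29]
  N23 x:[19,38] y:[41/2,42] z:[-11,29] -> hit [41/2,29], descend [8, 26]
    N8 x:[22,38] y:[41/2,42] z:[-11,10] -> miss, prune
    N26 x:[19,34] y:[45/2,36] z:[12,29] -> hit [45/2,29], descend [17, 24]
      N17 x:[22,34] y:[53/2,36] z:[23,29] -> hit [53/2,29], descend [13, 15]
        N13 x:[22,32] y:[53/2,29] z:[23,29] -> hit [53/2,29], descend [1, 11]
          N1 x:[22,28] y:[53/2,55/2] z:[25,29] -> hit [53/2,55/2] leaf, test {P8@t=53/2}
          N11 x:[27,32] y:[55/2,29] z:[23,29] -> hit [55/2,29] leaf, test {P11@t=55/2}
        N15 x:[28,34] y:[71/2,36] z:[23,29] -> miss, prune
      N24 x:[19,29] y:[45/2,33] z:[12,18] -> miss, prune
  N29 x:[1,14] y:[43/2,71/2] z:[-13,23] -> miss, prune

11 AABB tests over nodes [0, 23, 8, 26, 17, 13, 1, 11, 15, 24, 29]; 2 leaves entered; closest P8.

== RESULT ==
2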